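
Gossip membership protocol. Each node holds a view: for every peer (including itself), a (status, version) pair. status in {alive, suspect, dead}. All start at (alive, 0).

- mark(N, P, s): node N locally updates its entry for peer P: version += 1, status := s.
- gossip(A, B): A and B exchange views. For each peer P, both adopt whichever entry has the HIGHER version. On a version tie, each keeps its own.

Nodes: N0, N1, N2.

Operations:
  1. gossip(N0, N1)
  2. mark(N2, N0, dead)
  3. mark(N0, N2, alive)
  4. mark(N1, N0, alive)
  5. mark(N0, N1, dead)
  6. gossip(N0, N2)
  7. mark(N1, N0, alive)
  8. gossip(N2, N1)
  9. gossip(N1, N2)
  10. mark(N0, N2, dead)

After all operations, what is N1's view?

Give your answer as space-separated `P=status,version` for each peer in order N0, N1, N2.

Answer: N0=alive,2 N1=dead,1 N2=alive,1

Derivation:
Op 1: gossip N0<->N1 -> N0.N0=(alive,v0) N0.N1=(alive,v0) N0.N2=(alive,v0) | N1.N0=(alive,v0) N1.N1=(alive,v0) N1.N2=(alive,v0)
Op 2: N2 marks N0=dead -> (dead,v1)
Op 3: N0 marks N2=alive -> (alive,v1)
Op 4: N1 marks N0=alive -> (alive,v1)
Op 5: N0 marks N1=dead -> (dead,v1)
Op 6: gossip N0<->N2 -> N0.N0=(dead,v1) N0.N1=(dead,v1) N0.N2=(alive,v1) | N2.N0=(dead,v1) N2.N1=(dead,v1) N2.N2=(alive,v1)
Op 7: N1 marks N0=alive -> (alive,v2)
Op 8: gossip N2<->N1 -> N2.N0=(alive,v2) N2.N1=(dead,v1) N2.N2=(alive,v1) | N1.N0=(alive,v2) N1.N1=(dead,v1) N1.N2=(alive,v1)
Op 9: gossip N1<->N2 -> N1.N0=(alive,v2) N1.N1=(dead,v1) N1.N2=(alive,v1) | N2.N0=(alive,v2) N2.N1=(dead,v1) N2.N2=(alive,v1)
Op 10: N0 marks N2=dead -> (dead,v2)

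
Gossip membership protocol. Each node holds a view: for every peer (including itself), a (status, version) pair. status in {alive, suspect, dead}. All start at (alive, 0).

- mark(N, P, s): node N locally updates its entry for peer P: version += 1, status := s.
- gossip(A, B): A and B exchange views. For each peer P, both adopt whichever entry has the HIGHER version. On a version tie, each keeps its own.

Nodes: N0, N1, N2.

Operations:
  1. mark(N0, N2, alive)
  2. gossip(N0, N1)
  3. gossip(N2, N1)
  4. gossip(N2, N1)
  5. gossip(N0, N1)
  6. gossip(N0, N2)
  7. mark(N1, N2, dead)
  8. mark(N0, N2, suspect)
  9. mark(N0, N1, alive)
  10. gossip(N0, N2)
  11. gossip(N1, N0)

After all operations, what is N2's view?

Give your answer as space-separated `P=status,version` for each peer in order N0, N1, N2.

Answer: N0=alive,0 N1=alive,1 N2=suspect,2

Derivation:
Op 1: N0 marks N2=alive -> (alive,v1)
Op 2: gossip N0<->N1 -> N0.N0=(alive,v0) N0.N1=(alive,v0) N0.N2=(alive,v1) | N1.N0=(alive,v0) N1.N1=(alive,v0) N1.N2=(alive,v1)
Op 3: gossip N2<->N1 -> N2.N0=(alive,v0) N2.N1=(alive,v0) N2.N2=(alive,v1) | N1.N0=(alive,v0) N1.N1=(alive,v0) N1.N2=(alive,v1)
Op 4: gossip N2<->N1 -> N2.N0=(alive,v0) N2.N1=(alive,v0) N2.N2=(alive,v1) | N1.N0=(alive,v0) N1.N1=(alive,v0) N1.N2=(alive,v1)
Op 5: gossip N0<->N1 -> N0.N0=(alive,v0) N0.N1=(alive,v0) N0.N2=(alive,v1) | N1.N0=(alive,v0) N1.N1=(alive,v0) N1.N2=(alive,v1)
Op 6: gossip N0<->N2 -> N0.N0=(alive,v0) N0.N1=(alive,v0) N0.N2=(alive,v1) | N2.N0=(alive,v0) N2.N1=(alive,v0) N2.N2=(alive,v1)
Op 7: N1 marks N2=dead -> (dead,v2)
Op 8: N0 marks N2=suspect -> (suspect,v2)
Op 9: N0 marks N1=alive -> (alive,v1)
Op 10: gossip N0<->N2 -> N0.N0=(alive,v0) N0.N1=(alive,v1) N0.N2=(suspect,v2) | N2.N0=(alive,v0) N2.N1=(alive,v1) N2.N2=(suspect,v2)
Op 11: gossip N1<->N0 -> N1.N0=(alive,v0) N1.N1=(alive,v1) N1.N2=(dead,v2) | N0.N0=(alive,v0) N0.N1=(alive,v1) N0.N2=(suspect,v2)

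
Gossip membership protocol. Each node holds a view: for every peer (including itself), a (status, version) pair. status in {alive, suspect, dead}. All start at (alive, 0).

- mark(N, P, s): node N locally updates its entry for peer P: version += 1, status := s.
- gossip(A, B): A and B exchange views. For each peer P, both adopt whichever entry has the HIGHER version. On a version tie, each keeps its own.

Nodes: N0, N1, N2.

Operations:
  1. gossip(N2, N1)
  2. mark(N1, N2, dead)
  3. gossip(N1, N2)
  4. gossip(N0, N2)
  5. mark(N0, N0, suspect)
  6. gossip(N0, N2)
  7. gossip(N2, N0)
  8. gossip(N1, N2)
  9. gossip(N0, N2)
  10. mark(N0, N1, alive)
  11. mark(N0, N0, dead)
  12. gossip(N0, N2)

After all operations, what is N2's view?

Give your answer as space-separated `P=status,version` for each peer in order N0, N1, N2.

Op 1: gossip N2<->N1 -> N2.N0=(alive,v0) N2.N1=(alive,v0) N2.N2=(alive,v0) | N1.N0=(alive,v0) N1.N1=(alive,v0) N1.N2=(alive,v0)
Op 2: N1 marks N2=dead -> (dead,v1)
Op 3: gossip N1<->N2 -> N1.N0=(alive,v0) N1.N1=(alive,v0) N1.N2=(dead,v1) | N2.N0=(alive,v0) N2.N1=(alive,v0) N2.N2=(dead,v1)
Op 4: gossip N0<->N2 -> N0.N0=(alive,v0) N0.N1=(alive,v0) N0.N2=(dead,v1) | N2.N0=(alive,v0) N2.N1=(alive,v0) N2.N2=(dead,v1)
Op 5: N0 marks N0=suspect -> (suspect,v1)
Op 6: gossip N0<->N2 -> N0.N0=(suspect,v1) N0.N1=(alive,v0) N0.N2=(dead,v1) | N2.N0=(suspect,v1) N2.N1=(alive,v0) N2.N2=(dead,v1)
Op 7: gossip N2<->N0 -> N2.N0=(suspect,v1) N2.N1=(alive,v0) N2.N2=(dead,v1) | N0.N0=(suspect,v1) N0.N1=(alive,v0) N0.N2=(dead,v1)
Op 8: gossip N1<->N2 -> N1.N0=(suspect,v1) N1.N1=(alive,v0) N1.N2=(dead,v1) | N2.N0=(suspect,v1) N2.N1=(alive,v0) N2.N2=(dead,v1)
Op 9: gossip N0<->N2 -> N0.N0=(suspect,v1) N0.N1=(alive,v0) N0.N2=(dead,v1) | N2.N0=(suspect,v1) N2.N1=(alive,v0) N2.N2=(dead,v1)
Op 10: N0 marks N1=alive -> (alive,v1)
Op 11: N0 marks N0=dead -> (dead,v2)
Op 12: gossip N0<->N2 -> N0.N0=(dead,v2) N0.N1=(alive,v1) N0.N2=(dead,v1) | N2.N0=(dead,v2) N2.N1=(alive,v1) N2.N2=(dead,v1)

Answer: N0=dead,2 N1=alive,1 N2=dead,1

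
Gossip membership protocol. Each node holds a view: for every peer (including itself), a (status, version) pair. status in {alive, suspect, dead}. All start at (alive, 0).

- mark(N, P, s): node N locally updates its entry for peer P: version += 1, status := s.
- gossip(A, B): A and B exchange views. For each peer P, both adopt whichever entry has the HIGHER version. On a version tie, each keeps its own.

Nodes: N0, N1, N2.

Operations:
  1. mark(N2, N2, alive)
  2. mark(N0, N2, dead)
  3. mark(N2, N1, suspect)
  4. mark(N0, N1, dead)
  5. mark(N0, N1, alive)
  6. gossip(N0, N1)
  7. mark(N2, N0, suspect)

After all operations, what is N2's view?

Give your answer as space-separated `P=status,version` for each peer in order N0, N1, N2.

Answer: N0=suspect,1 N1=suspect,1 N2=alive,1

Derivation:
Op 1: N2 marks N2=alive -> (alive,v1)
Op 2: N0 marks N2=dead -> (dead,v1)
Op 3: N2 marks N1=suspect -> (suspect,v1)
Op 4: N0 marks N1=dead -> (dead,v1)
Op 5: N0 marks N1=alive -> (alive,v2)
Op 6: gossip N0<->N1 -> N0.N0=(alive,v0) N0.N1=(alive,v2) N0.N2=(dead,v1) | N1.N0=(alive,v0) N1.N1=(alive,v2) N1.N2=(dead,v1)
Op 7: N2 marks N0=suspect -> (suspect,v1)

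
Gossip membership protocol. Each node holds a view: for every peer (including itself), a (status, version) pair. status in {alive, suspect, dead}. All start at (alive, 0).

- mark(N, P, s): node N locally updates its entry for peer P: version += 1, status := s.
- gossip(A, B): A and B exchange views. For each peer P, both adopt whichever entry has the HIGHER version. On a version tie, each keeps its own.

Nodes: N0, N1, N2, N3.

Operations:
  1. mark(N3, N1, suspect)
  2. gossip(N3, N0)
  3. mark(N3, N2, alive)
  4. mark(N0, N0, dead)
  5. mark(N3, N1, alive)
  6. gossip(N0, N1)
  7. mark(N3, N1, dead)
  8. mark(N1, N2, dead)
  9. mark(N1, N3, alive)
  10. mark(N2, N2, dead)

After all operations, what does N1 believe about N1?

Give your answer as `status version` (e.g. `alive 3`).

Answer: suspect 1

Derivation:
Op 1: N3 marks N1=suspect -> (suspect,v1)
Op 2: gossip N3<->N0 -> N3.N0=(alive,v0) N3.N1=(suspect,v1) N3.N2=(alive,v0) N3.N3=(alive,v0) | N0.N0=(alive,v0) N0.N1=(suspect,v1) N0.N2=(alive,v0) N0.N3=(alive,v0)
Op 3: N3 marks N2=alive -> (alive,v1)
Op 4: N0 marks N0=dead -> (dead,v1)
Op 5: N3 marks N1=alive -> (alive,v2)
Op 6: gossip N0<->N1 -> N0.N0=(dead,v1) N0.N1=(suspect,v1) N0.N2=(alive,v0) N0.N3=(alive,v0) | N1.N0=(dead,v1) N1.N1=(suspect,v1) N1.N2=(alive,v0) N1.N3=(alive,v0)
Op 7: N3 marks N1=dead -> (dead,v3)
Op 8: N1 marks N2=dead -> (dead,v1)
Op 9: N1 marks N3=alive -> (alive,v1)
Op 10: N2 marks N2=dead -> (dead,v1)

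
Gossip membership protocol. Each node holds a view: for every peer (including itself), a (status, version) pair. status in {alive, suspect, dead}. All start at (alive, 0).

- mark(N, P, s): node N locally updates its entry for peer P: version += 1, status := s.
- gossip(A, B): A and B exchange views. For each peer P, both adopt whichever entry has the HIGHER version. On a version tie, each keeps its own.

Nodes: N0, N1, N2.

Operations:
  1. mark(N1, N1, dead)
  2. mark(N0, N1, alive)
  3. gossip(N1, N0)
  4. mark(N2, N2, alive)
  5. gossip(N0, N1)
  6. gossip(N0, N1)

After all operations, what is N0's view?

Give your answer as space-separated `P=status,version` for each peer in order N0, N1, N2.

Op 1: N1 marks N1=dead -> (dead,v1)
Op 2: N0 marks N1=alive -> (alive,v1)
Op 3: gossip N1<->N0 -> N1.N0=(alive,v0) N1.N1=(dead,v1) N1.N2=(alive,v0) | N0.N0=(alive,v0) N0.N1=(alive,v1) N0.N2=(alive,v0)
Op 4: N2 marks N2=alive -> (alive,v1)
Op 5: gossip N0<->N1 -> N0.N0=(alive,v0) N0.N1=(alive,v1) N0.N2=(alive,v0) | N1.N0=(alive,v0) N1.N1=(dead,v1) N1.N2=(alive,v0)
Op 6: gossip N0<->N1 -> N0.N0=(alive,v0) N0.N1=(alive,v1) N0.N2=(alive,v0) | N1.N0=(alive,v0) N1.N1=(dead,v1) N1.N2=(alive,v0)

Answer: N0=alive,0 N1=alive,1 N2=alive,0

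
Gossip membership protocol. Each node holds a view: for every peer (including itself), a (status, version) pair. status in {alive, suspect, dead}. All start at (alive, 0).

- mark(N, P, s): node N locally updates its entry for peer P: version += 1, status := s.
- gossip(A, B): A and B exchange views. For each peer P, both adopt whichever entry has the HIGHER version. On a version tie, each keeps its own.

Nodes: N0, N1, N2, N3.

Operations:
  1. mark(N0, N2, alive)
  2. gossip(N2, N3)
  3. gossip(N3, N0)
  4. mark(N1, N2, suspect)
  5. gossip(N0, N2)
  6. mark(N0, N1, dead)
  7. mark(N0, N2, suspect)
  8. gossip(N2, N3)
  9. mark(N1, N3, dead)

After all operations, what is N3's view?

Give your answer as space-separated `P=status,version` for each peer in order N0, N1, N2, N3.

Op 1: N0 marks N2=alive -> (alive,v1)
Op 2: gossip N2<->N3 -> N2.N0=(alive,v0) N2.N1=(alive,v0) N2.N2=(alive,v0) N2.N3=(alive,v0) | N3.N0=(alive,v0) N3.N1=(alive,v0) N3.N2=(alive,v0) N3.N3=(alive,v0)
Op 3: gossip N3<->N0 -> N3.N0=(alive,v0) N3.N1=(alive,v0) N3.N2=(alive,v1) N3.N3=(alive,v0) | N0.N0=(alive,v0) N0.N1=(alive,v0) N0.N2=(alive,v1) N0.N3=(alive,v0)
Op 4: N1 marks N2=suspect -> (suspect,v1)
Op 5: gossip N0<->N2 -> N0.N0=(alive,v0) N0.N1=(alive,v0) N0.N2=(alive,v1) N0.N3=(alive,v0) | N2.N0=(alive,v0) N2.N1=(alive,v0) N2.N2=(alive,v1) N2.N3=(alive,v0)
Op 6: N0 marks N1=dead -> (dead,v1)
Op 7: N0 marks N2=suspect -> (suspect,v2)
Op 8: gossip N2<->N3 -> N2.N0=(alive,v0) N2.N1=(alive,v0) N2.N2=(alive,v1) N2.N3=(alive,v0) | N3.N0=(alive,v0) N3.N1=(alive,v0) N3.N2=(alive,v1) N3.N3=(alive,v0)
Op 9: N1 marks N3=dead -> (dead,v1)

Answer: N0=alive,0 N1=alive,0 N2=alive,1 N3=alive,0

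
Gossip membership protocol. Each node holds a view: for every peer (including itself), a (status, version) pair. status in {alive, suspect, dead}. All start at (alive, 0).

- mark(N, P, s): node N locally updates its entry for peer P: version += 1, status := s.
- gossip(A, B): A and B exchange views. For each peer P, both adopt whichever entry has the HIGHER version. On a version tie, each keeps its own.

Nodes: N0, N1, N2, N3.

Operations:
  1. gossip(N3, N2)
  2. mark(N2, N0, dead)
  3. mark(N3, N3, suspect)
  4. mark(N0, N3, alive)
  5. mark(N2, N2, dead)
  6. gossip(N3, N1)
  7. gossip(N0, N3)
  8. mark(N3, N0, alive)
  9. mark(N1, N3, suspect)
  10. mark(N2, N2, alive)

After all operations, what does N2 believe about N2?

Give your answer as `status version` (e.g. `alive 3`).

Answer: alive 2

Derivation:
Op 1: gossip N3<->N2 -> N3.N0=(alive,v0) N3.N1=(alive,v0) N3.N2=(alive,v0) N3.N3=(alive,v0) | N2.N0=(alive,v0) N2.N1=(alive,v0) N2.N2=(alive,v0) N2.N3=(alive,v0)
Op 2: N2 marks N0=dead -> (dead,v1)
Op 3: N3 marks N3=suspect -> (suspect,v1)
Op 4: N0 marks N3=alive -> (alive,v1)
Op 5: N2 marks N2=dead -> (dead,v1)
Op 6: gossip N3<->N1 -> N3.N0=(alive,v0) N3.N1=(alive,v0) N3.N2=(alive,v0) N3.N3=(suspect,v1) | N1.N0=(alive,v0) N1.N1=(alive,v0) N1.N2=(alive,v0) N1.N3=(suspect,v1)
Op 7: gossip N0<->N3 -> N0.N0=(alive,v0) N0.N1=(alive,v0) N0.N2=(alive,v0) N0.N3=(alive,v1) | N3.N0=(alive,v0) N3.N1=(alive,v0) N3.N2=(alive,v0) N3.N3=(suspect,v1)
Op 8: N3 marks N0=alive -> (alive,v1)
Op 9: N1 marks N3=suspect -> (suspect,v2)
Op 10: N2 marks N2=alive -> (alive,v2)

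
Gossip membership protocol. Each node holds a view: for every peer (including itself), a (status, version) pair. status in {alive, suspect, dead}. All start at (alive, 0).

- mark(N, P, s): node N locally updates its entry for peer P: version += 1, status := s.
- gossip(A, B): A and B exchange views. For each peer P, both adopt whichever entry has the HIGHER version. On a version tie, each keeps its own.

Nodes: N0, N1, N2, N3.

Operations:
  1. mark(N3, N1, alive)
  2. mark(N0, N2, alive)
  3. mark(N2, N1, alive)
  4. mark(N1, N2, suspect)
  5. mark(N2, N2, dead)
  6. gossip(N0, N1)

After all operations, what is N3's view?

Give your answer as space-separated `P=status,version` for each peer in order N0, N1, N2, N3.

Op 1: N3 marks N1=alive -> (alive,v1)
Op 2: N0 marks N2=alive -> (alive,v1)
Op 3: N2 marks N1=alive -> (alive,v1)
Op 4: N1 marks N2=suspect -> (suspect,v1)
Op 5: N2 marks N2=dead -> (dead,v1)
Op 6: gossip N0<->N1 -> N0.N0=(alive,v0) N0.N1=(alive,v0) N0.N2=(alive,v1) N0.N3=(alive,v0) | N1.N0=(alive,v0) N1.N1=(alive,v0) N1.N2=(suspect,v1) N1.N3=(alive,v0)

Answer: N0=alive,0 N1=alive,1 N2=alive,0 N3=alive,0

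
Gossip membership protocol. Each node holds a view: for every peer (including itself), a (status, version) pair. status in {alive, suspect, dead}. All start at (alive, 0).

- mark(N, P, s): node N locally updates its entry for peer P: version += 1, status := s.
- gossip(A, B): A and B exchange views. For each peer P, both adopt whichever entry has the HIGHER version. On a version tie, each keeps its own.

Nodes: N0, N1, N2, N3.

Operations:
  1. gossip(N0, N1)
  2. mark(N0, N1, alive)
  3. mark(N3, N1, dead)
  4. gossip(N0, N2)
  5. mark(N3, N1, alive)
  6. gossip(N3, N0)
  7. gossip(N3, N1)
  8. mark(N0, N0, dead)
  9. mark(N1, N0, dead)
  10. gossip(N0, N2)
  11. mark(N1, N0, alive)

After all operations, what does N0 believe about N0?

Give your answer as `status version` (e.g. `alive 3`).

Answer: dead 1

Derivation:
Op 1: gossip N0<->N1 -> N0.N0=(alive,v0) N0.N1=(alive,v0) N0.N2=(alive,v0) N0.N3=(alive,v0) | N1.N0=(alive,v0) N1.N1=(alive,v0) N1.N2=(alive,v0) N1.N3=(alive,v0)
Op 2: N0 marks N1=alive -> (alive,v1)
Op 3: N3 marks N1=dead -> (dead,v1)
Op 4: gossip N0<->N2 -> N0.N0=(alive,v0) N0.N1=(alive,v1) N0.N2=(alive,v0) N0.N3=(alive,v0) | N2.N0=(alive,v0) N2.N1=(alive,v1) N2.N2=(alive,v0) N2.N3=(alive,v0)
Op 5: N3 marks N1=alive -> (alive,v2)
Op 6: gossip N3<->N0 -> N3.N0=(alive,v0) N3.N1=(alive,v2) N3.N2=(alive,v0) N3.N3=(alive,v0) | N0.N0=(alive,v0) N0.N1=(alive,v2) N0.N2=(alive,v0) N0.N3=(alive,v0)
Op 7: gossip N3<->N1 -> N3.N0=(alive,v0) N3.N1=(alive,v2) N3.N2=(alive,v0) N3.N3=(alive,v0) | N1.N0=(alive,v0) N1.N1=(alive,v2) N1.N2=(alive,v0) N1.N3=(alive,v0)
Op 8: N0 marks N0=dead -> (dead,v1)
Op 9: N1 marks N0=dead -> (dead,v1)
Op 10: gossip N0<->N2 -> N0.N0=(dead,v1) N0.N1=(alive,v2) N0.N2=(alive,v0) N0.N3=(alive,v0) | N2.N0=(dead,v1) N2.N1=(alive,v2) N2.N2=(alive,v0) N2.N3=(alive,v0)
Op 11: N1 marks N0=alive -> (alive,v2)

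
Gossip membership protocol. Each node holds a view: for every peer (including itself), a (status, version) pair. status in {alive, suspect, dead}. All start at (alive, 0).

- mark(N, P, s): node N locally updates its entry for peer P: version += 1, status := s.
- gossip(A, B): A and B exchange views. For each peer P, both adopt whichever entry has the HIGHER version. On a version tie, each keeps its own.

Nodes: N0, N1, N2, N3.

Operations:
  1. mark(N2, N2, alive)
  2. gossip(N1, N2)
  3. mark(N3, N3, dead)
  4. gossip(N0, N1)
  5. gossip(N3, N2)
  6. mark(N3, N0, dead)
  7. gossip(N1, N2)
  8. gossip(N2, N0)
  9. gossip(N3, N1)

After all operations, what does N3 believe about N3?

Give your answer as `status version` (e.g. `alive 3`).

Answer: dead 1

Derivation:
Op 1: N2 marks N2=alive -> (alive,v1)
Op 2: gossip N1<->N2 -> N1.N0=(alive,v0) N1.N1=(alive,v0) N1.N2=(alive,v1) N1.N3=(alive,v0) | N2.N0=(alive,v0) N2.N1=(alive,v0) N2.N2=(alive,v1) N2.N3=(alive,v0)
Op 3: N3 marks N3=dead -> (dead,v1)
Op 4: gossip N0<->N1 -> N0.N0=(alive,v0) N0.N1=(alive,v0) N0.N2=(alive,v1) N0.N3=(alive,v0) | N1.N0=(alive,v0) N1.N1=(alive,v0) N1.N2=(alive,v1) N1.N3=(alive,v0)
Op 5: gossip N3<->N2 -> N3.N0=(alive,v0) N3.N1=(alive,v0) N3.N2=(alive,v1) N3.N3=(dead,v1) | N2.N0=(alive,v0) N2.N1=(alive,v0) N2.N2=(alive,v1) N2.N3=(dead,v1)
Op 6: N3 marks N0=dead -> (dead,v1)
Op 7: gossip N1<->N2 -> N1.N0=(alive,v0) N1.N1=(alive,v0) N1.N2=(alive,v1) N1.N3=(dead,v1) | N2.N0=(alive,v0) N2.N1=(alive,v0) N2.N2=(alive,v1) N2.N3=(dead,v1)
Op 8: gossip N2<->N0 -> N2.N0=(alive,v0) N2.N1=(alive,v0) N2.N2=(alive,v1) N2.N3=(dead,v1) | N0.N0=(alive,v0) N0.N1=(alive,v0) N0.N2=(alive,v1) N0.N3=(dead,v1)
Op 9: gossip N3<->N1 -> N3.N0=(dead,v1) N3.N1=(alive,v0) N3.N2=(alive,v1) N3.N3=(dead,v1) | N1.N0=(dead,v1) N1.N1=(alive,v0) N1.N2=(alive,v1) N1.N3=(dead,v1)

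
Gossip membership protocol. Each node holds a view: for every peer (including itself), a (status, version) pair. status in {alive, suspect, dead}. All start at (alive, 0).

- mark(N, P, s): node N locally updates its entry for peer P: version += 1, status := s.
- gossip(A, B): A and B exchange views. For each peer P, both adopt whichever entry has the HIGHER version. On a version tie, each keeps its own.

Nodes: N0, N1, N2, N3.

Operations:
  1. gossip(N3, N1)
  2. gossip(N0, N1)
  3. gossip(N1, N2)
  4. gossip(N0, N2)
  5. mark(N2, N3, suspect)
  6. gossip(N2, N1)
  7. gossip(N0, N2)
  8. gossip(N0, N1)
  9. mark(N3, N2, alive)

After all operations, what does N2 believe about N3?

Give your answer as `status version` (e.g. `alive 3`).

Op 1: gossip N3<->N1 -> N3.N0=(alive,v0) N3.N1=(alive,v0) N3.N2=(alive,v0) N3.N3=(alive,v0) | N1.N0=(alive,v0) N1.N1=(alive,v0) N1.N2=(alive,v0) N1.N3=(alive,v0)
Op 2: gossip N0<->N1 -> N0.N0=(alive,v0) N0.N1=(alive,v0) N0.N2=(alive,v0) N0.N3=(alive,v0) | N1.N0=(alive,v0) N1.N1=(alive,v0) N1.N2=(alive,v0) N1.N3=(alive,v0)
Op 3: gossip N1<->N2 -> N1.N0=(alive,v0) N1.N1=(alive,v0) N1.N2=(alive,v0) N1.N3=(alive,v0) | N2.N0=(alive,v0) N2.N1=(alive,v0) N2.N2=(alive,v0) N2.N3=(alive,v0)
Op 4: gossip N0<->N2 -> N0.N0=(alive,v0) N0.N1=(alive,v0) N0.N2=(alive,v0) N0.N3=(alive,v0) | N2.N0=(alive,v0) N2.N1=(alive,v0) N2.N2=(alive,v0) N2.N3=(alive,v0)
Op 5: N2 marks N3=suspect -> (suspect,v1)
Op 6: gossip N2<->N1 -> N2.N0=(alive,v0) N2.N1=(alive,v0) N2.N2=(alive,v0) N2.N3=(suspect,v1) | N1.N0=(alive,v0) N1.N1=(alive,v0) N1.N2=(alive,v0) N1.N3=(suspect,v1)
Op 7: gossip N0<->N2 -> N0.N0=(alive,v0) N0.N1=(alive,v0) N0.N2=(alive,v0) N0.N3=(suspect,v1) | N2.N0=(alive,v0) N2.N1=(alive,v0) N2.N2=(alive,v0) N2.N3=(suspect,v1)
Op 8: gossip N0<->N1 -> N0.N0=(alive,v0) N0.N1=(alive,v0) N0.N2=(alive,v0) N0.N3=(suspect,v1) | N1.N0=(alive,v0) N1.N1=(alive,v0) N1.N2=(alive,v0) N1.N3=(suspect,v1)
Op 9: N3 marks N2=alive -> (alive,v1)

Answer: suspect 1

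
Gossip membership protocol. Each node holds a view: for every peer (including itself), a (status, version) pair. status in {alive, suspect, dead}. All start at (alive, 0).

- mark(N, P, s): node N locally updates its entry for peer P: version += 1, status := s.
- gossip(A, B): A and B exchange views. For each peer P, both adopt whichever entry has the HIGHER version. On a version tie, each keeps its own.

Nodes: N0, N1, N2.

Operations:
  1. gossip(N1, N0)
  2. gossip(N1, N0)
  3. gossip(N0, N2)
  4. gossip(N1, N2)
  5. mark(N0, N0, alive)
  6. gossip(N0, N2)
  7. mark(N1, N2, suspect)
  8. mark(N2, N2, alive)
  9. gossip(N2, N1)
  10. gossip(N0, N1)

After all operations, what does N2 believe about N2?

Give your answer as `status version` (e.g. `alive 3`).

Answer: alive 1

Derivation:
Op 1: gossip N1<->N0 -> N1.N0=(alive,v0) N1.N1=(alive,v0) N1.N2=(alive,v0) | N0.N0=(alive,v0) N0.N1=(alive,v0) N0.N2=(alive,v0)
Op 2: gossip N1<->N0 -> N1.N0=(alive,v0) N1.N1=(alive,v0) N1.N2=(alive,v0) | N0.N0=(alive,v0) N0.N1=(alive,v0) N0.N2=(alive,v0)
Op 3: gossip N0<->N2 -> N0.N0=(alive,v0) N0.N1=(alive,v0) N0.N2=(alive,v0) | N2.N0=(alive,v0) N2.N1=(alive,v0) N2.N2=(alive,v0)
Op 4: gossip N1<->N2 -> N1.N0=(alive,v0) N1.N1=(alive,v0) N1.N2=(alive,v0) | N2.N0=(alive,v0) N2.N1=(alive,v0) N2.N2=(alive,v0)
Op 5: N0 marks N0=alive -> (alive,v1)
Op 6: gossip N0<->N2 -> N0.N0=(alive,v1) N0.N1=(alive,v0) N0.N2=(alive,v0) | N2.N0=(alive,v1) N2.N1=(alive,v0) N2.N2=(alive,v0)
Op 7: N1 marks N2=suspect -> (suspect,v1)
Op 8: N2 marks N2=alive -> (alive,v1)
Op 9: gossip N2<->N1 -> N2.N0=(alive,v1) N2.N1=(alive,v0) N2.N2=(alive,v1) | N1.N0=(alive,v1) N1.N1=(alive,v0) N1.N2=(suspect,v1)
Op 10: gossip N0<->N1 -> N0.N0=(alive,v1) N0.N1=(alive,v0) N0.N2=(suspect,v1) | N1.N0=(alive,v1) N1.N1=(alive,v0) N1.N2=(suspect,v1)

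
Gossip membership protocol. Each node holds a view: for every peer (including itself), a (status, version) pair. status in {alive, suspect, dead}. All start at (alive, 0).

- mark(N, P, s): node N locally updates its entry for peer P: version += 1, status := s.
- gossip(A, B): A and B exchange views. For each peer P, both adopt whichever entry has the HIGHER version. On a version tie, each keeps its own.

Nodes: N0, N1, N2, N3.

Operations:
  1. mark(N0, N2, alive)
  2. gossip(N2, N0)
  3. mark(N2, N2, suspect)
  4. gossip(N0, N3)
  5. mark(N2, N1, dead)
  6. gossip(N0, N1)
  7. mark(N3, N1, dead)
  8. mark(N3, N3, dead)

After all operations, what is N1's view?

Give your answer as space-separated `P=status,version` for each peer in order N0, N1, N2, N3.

Answer: N0=alive,0 N1=alive,0 N2=alive,1 N3=alive,0

Derivation:
Op 1: N0 marks N2=alive -> (alive,v1)
Op 2: gossip N2<->N0 -> N2.N0=(alive,v0) N2.N1=(alive,v0) N2.N2=(alive,v1) N2.N3=(alive,v0) | N0.N0=(alive,v0) N0.N1=(alive,v0) N0.N2=(alive,v1) N0.N3=(alive,v0)
Op 3: N2 marks N2=suspect -> (suspect,v2)
Op 4: gossip N0<->N3 -> N0.N0=(alive,v0) N0.N1=(alive,v0) N0.N2=(alive,v1) N0.N3=(alive,v0) | N3.N0=(alive,v0) N3.N1=(alive,v0) N3.N2=(alive,v1) N3.N3=(alive,v0)
Op 5: N2 marks N1=dead -> (dead,v1)
Op 6: gossip N0<->N1 -> N0.N0=(alive,v0) N0.N1=(alive,v0) N0.N2=(alive,v1) N0.N3=(alive,v0) | N1.N0=(alive,v0) N1.N1=(alive,v0) N1.N2=(alive,v1) N1.N3=(alive,v0)
Op 7: N3 marks N1=dead -> (dead,v1)
Op 8: N3 marks N3=dead -> (dead,v1)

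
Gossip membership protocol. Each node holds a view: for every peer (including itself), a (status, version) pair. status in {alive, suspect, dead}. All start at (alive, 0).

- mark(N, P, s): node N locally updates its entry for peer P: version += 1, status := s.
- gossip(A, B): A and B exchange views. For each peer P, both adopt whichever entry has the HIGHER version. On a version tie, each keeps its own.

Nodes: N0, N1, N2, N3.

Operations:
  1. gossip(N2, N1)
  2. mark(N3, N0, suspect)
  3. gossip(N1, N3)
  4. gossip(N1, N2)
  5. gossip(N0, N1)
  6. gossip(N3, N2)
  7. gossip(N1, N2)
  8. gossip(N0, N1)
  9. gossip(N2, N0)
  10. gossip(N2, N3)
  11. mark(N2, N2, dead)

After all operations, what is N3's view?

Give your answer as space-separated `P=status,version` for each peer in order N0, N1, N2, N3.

Answer: N0=suspect,1 N1=alive,0 N2=alive,0 N3=alive,0

Derivation:
Op 1: gossip N2<->N1 -> N2.N0=(alive,v0) N2.N1=(alive,v0) N2.N2=(alive,v0) N2.N3=(alive,v0) | N1.N0=(alive,v0) N1.N1=(alive,v0) N1.N2=(alive,v0) N1.N3=(alive,v0)
Op 2: N3 marks N0=suspect -> (suspect,v1)
Op 3: gossip N1<->N3 -> N1.N0=(suspect,v1) N1.N1=(alive,v0) N1.N2=(alive,v0) N1.N3=(alive,v0) | N3.N0=(suspect,v1) N3.N1=(alive,v0) N3.N2=(alive,v0) N3.N3=(alive,v0)
Op 4: gossip N1<->N2 -> N1.N0=(suspect,v1) N1.N1=(alive,v0) N1.N2=(alive,v0) N1.N3=(alive,v0) | N2.N0=(suspect,v1) N2.N1=(alive,v0) N2.N2=(alive,v0) N2.N3=(alive,v0)
Op 5: gossip N0<->N1 -> N0.N0=(suspect,v1) N0.N1=(alive,v0) N0.N2=(alive,v0) N0.N3=(alive,v0) | N1.N0=(suspect,v1) N1.N1=(alive,v0) N1.N2=(alive,v0) N1.N3=(alive,v0)
Op 6: gossip N3<->N2 -> N3.N0=(suspect,v1) N3.N1=(alive,v0) N3.N2=(alive,v0) N3.N3=(alive,v0) | N2.N0=(suspect,v1) N2.N1=(alive,v0) N2.N2=(alive,v0) N2.N3=(alive,v0)
Op 7: gossip N1<->N2 -> N1.N0=(suspect,v1) N1.N1=(alive,v0) N1.N2=(alive,v0) N1.N3=(alive,v0) | N2.N0=(suspect,v1) N2.N1=(alive,v0) N2.N2=(alive,v0) N2.N3=(alive,v0)
Op 8: gossip N0<->N1 -> N0.N0=(suspect,v1) N0.N1=(alive,v0) N0.N2=(alive,v0) N0.N3=(alive,v0) | N1.N0=(suspect,v1) N1.N1=(alive,v0) N1.N2=(alive,v0) N1.N3=(alive,v0)
Op 9: gossip N2<->N0 -> N2.N0=(suspect,v1) N2.N1=(alive,v0) N2.N2=(alive,v0) N2.N3=(alive,v0) | N0.N0=(suspect,v1) N0.N1=(alive,v0) N0.N2=(alive,v0) N0.N3=(alive,v0)
Op 10: gossip N2<->N3 -> N2.N0=(suspect,v1) N2.N1=(alive,v0) N2.N2=(alive,v0) N2.N3=(alive,v0) | N3.N0=(suspect,v1) N3.N1=(alive,v0) N3.N2=(alive,v0) N3.N3=(alive,v0)
Op 11: N2 marks N2=dead -> (dead,v1)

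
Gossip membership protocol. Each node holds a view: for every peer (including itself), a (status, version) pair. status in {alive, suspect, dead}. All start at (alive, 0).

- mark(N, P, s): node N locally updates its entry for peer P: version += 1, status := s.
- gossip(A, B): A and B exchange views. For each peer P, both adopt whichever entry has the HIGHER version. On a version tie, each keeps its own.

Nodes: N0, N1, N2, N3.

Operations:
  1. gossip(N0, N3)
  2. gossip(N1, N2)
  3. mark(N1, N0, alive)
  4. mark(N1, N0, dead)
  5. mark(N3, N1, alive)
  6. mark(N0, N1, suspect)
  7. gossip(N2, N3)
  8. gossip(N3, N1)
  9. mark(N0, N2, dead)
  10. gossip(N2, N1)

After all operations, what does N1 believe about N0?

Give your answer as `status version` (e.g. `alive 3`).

Answer: dead 2

Derivation:
Op 1: gossip N0<->N3 -> N0.N0=(alive,v0) N0.N1=(alive,v0) N0.N2=(alive,v0) N0.N3=(alive,v0) | N3.N0=(alive,v0) N3.N1=(alive,v0) N3.N2=(alive,v0) N3.N3=(alive,v0)
Op 2: gossip N1<->N2 -> N1.N0=(alive,v0) N1.N1=(alive,v0) N1.N2=(alive,v0) N1.N3=(alive,v0) | N2.N0=(alive,v0) N2.N1=(alive,v0) N2.N2=(alive,v0) N2.N3=(alive,v0)
Op 3: N1 marks N0=alive -> (alive,v1)
Op 4: N1 marks N0=dead -> (dead,v2)
Op 5: N3 marks N1=alive -> (alive,v1)
Op 6: N0 marks N1=suspect -> (suspect,v1)
Op 7: gossip N2<->N3 -> N2.N0=(alive,v0) N2.N1=(alive,v1) N2.N2=(alive,v0) N2.N3=(alive,v0) | N3.N0=(alive,v0) N3.N1=(alive,v1) N3.N2=(alive,v0) N3.N3=(alive,v0)
Op 8: gossip N3<->N1 -> N3.N0=(dead,v2) N3.N1=(alive,v1) N3.N2=(alive,v0) N3.N3=(alive,v0) | N1.N0=(dead,v2) N1.N1=(alive,v1) N1.N2=(alive,v0) N1.N3=(alive,v0)
Op 9: N0 marks N2=dead -> (dead,v1)
Op 10: gossip N2<->N1 -> N2.N0=(dead,v2) N2.N1=(alive,v1) N2.N2=(alive,v0) N2.N3=(alive,v0) | N1.N0=(dead,v2) N1.N1=(alive,v1) N1.N2=(alive,v0) N1.N3=(alive,v0)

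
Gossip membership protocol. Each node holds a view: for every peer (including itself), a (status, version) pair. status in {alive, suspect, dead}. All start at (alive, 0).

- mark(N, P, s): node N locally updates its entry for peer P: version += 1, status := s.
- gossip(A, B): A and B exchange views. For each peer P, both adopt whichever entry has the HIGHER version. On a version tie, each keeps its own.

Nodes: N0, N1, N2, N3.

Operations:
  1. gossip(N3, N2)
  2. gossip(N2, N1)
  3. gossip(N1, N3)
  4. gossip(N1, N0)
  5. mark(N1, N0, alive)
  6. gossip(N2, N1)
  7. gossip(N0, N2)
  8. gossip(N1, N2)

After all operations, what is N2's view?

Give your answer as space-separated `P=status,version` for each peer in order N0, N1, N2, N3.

Answer: N0=alive,1 N1=alive,0 N2=alive,0 N3=alive,0

Derivation:
Op 1: gossip N3<->N2 -> N3.N0=(alive,v0) N3.N1=(alive,v0) N3.N2=(alive,v0) N3.N3=(alive,v0) | N2.N0=(alive,v0) N2.N1=(alive,v0) N2.N2=(alive,v0) N2.N3=(alive,v0)
Op 2: gossip N2<->N1 -> N2.N0=(alive,v0) N2.N1=(alive,v0) N2.N2=(alive,v0) N2.N3=(alive,v0) | N1.N0=(alive,v0) N1.N1=(alive,v0) N1.N2=(alive,v0) N1.N3=(alive,v0)
Op 3: gossip N1<->N3 -> N1.N0=(alive,v0) N1.N1=(alive,v0) N1.N2=(alive,v0) N1.N3=(alive,v0) | N3.N0=(alive,v0) N3.N1=(alive,v0) N3.N2=(alive,v0) N3.N3=(alive,v0)
Op 4: gossip N1<->N0 -> N1.N0=(alive,v0) N1.N1=(alive,v0) N1.N2=(alive,v0) N1.N3=(alive,v0) | N0.N0=(alive,v0) N0.N1=(alive,v0) N0.N2=(alive,v0) N0.N3=(alive,v0)
Op 5: N1 marks N0=alive -> (alive,v1)
Op 6: gossip N2<->N1 -> N2.N0=(alive,v1) N2.N1=(alive,v0) N2.N2=(alive,v0) N2.N3=(alive,v0) | N1.N0=(alive,v1) N1.N1=(alive,v0) N1.N2=(alive,v0) N1.N3=(alive,v0)
Op 7: gossip N0<->N2 -> N0.N0=(alive,v1) N0.N1=(alive,v0) N0.N2=(alive,v0) N0.N3=(alive,v0) | N2.N0=(alive,v1) N2.N1=(alive,v0) N2.N2=(alive,v0) N2.N3=(alive,v0)
Op 8: gossip N1<->N2 -> N1.N0=(alive,v1) N1.N1=(alive,v0) N1.N2=(alive,v0) N1.N3=(alive,v0) | N2.N0=(alive,v1) N2.N1=(alive,v0) N2.N2=(alive,v0) N2.N3=(alive,v0)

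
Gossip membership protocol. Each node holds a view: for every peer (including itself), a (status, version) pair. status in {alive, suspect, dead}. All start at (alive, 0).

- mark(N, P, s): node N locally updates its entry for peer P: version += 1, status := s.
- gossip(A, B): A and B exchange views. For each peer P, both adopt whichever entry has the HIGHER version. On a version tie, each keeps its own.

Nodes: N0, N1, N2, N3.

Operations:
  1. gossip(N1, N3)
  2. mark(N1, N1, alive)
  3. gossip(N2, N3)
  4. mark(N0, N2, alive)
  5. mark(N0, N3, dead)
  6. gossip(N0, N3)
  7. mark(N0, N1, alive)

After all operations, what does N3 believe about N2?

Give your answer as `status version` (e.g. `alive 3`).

Op 1: gossip N1<->N3 -> N1.N0=(alive,v0) N1.N1=(alive,v0) N1.N2=(alive,v0) N1.N3=(alive,v0) | N3.N0=(alive,v0) N3.N1=(alive,v0) N3.N2=(alive,v0) N3.N3=(alive,v0)
Op 2: N1 marks N1=alive -> (alive,v1)
Op 3: gossip N2<->N3 -> N2.N0=(alive,v0) N2.N1=(alive,v0) N2.N2=(alive,v0) N2.N3=(alive,v0) | N3.N0=(alive,v0) N3.N1=(alive,v0) N3.N2=(alive,v0) N3.N3=(alive,v0)
Op 4: N0 marks N2=alive -> (alive,v1)
Op 5: N0 marks N3=dead -> (dead,v1)
Op 6: gossip N0<->N3 -> N0.N0=(alive,v0) N0.N1=(alive,v0) N0.N2=(alive,v1) N0.N3=(dead,v1) | N3.N0=(alive,v0) N3.N1=(alive,v0) N3.N2=(alive,v1) N3.N3=(dead,v1)
Op 7: N0 marks N1=alive -> (alive,v1)

Answer: alive 1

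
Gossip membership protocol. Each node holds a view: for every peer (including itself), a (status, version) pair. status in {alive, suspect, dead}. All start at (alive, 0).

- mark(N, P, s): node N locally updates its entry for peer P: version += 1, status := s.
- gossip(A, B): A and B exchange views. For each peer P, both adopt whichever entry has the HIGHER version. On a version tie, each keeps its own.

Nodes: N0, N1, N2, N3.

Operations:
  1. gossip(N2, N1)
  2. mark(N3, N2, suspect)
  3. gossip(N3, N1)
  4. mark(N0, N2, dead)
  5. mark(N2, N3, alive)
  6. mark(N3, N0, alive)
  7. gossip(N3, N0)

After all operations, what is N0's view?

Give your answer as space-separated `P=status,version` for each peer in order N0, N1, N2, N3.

Answer: N0=alive,1 N1=alive,0 N2=dead,1 N3=alive,0

Derivation:
Op 1: gossip N2<->N1 -> N2.N0=(alive,v0) N2.N1=(alive,v0) N2.N2=(alive,v0) N2.N3=(alive,v0) | N1.N0=(alive,v0) N1.N1=(alive,v0) N1.N2=(alive,v0) N1.N3=(alive,v0)
Op 2: N3 marks N2=suspect -> (suspect,v1)
Op 3: gossip N3<->N1 -> N3.N0=(alive,v0) N3.N1=(alive,v0) N3.N2=(suspect,v1) N3.N3=(alive,v0) | N1.N0=(alive,v0) N1.N1=(alive,v0) N1.N2=(suspect,v1) N1.N3=(alive,v0)
Op 4: N0 marks N2=dead -> (dead,v1)
Op 5: N2 marks N3=alive -> (alive,v1)
Op 6: N3 marks N0=alive -> (alive,v1)
Op 7: gossip N3<->N0 -> N3.N0=(alive,v1) N3.N1=(alive,v0) N3.N2=(suspect,v1) N3.N3=(alive,v0) | N0.N0=(alive,v1) N0.N1=(alive,v0) N0.N2=(dead,v1) N0.N3=(alive,v0)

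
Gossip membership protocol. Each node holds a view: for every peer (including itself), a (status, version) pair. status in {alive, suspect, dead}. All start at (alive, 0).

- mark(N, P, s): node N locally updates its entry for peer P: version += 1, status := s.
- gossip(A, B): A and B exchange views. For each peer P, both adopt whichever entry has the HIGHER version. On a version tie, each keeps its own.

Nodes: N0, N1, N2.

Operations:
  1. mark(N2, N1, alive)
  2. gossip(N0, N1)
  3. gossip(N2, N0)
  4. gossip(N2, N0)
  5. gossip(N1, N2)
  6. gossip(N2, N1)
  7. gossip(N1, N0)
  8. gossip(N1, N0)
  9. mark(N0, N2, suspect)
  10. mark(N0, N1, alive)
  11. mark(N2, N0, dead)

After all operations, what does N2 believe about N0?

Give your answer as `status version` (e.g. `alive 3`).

Answer: dead 1

Derivation:
Op 1: N2 marks N1=alive -> (alive,v1)
Op 2: gossip N0<->N1 -> N0.N0=(alive,v0) N0.N1=(alive,v0) N0.N2=(alive,v0) | N1.N0=(alive,v0) N1.N1=(alive,v0) N1.N2=(alive,v0)
Op 3: gossip N2<->N0 -> N2.N0=(alive,v0) N2.N1=(alive,v1) N2.N2=(alive,v0) | N0.N0=(alive,v0) N0.N1=(alive,v1) N0.N2=(alive,v0)
Op 4: gossip N2<->N0 -> N2.N0=(alive,v0) N2.N1=(alive,v1) N2.N2=(alive,v0) | N0.N0=(alive,v0) N0.N1=(alive,v1) N0.N2=(alive,v0)
Op 5: gossip N1<->N2 -> N1.N0=(alive,v0) N1.N1=(alive,v1) N1.N2=(alive,v0) | N2.N0=(alive,v0) N2.N1=(alive,v1) N2.N2=(alive,v0)
Op 6: gossip N2<->N1 -> N2.N0=(alive,v0) N2.N1=(alive,v1) N2.N2=(alive,v0) | N1.N0=(alive,v0) N1.N1=(alive,v1) N1.N2=(alive,v0)
Op 7: gossip N1<->N0 -> N1.N0=(alive,v0) N1.N1=(alive,v1) N1.N2=(alive,v0) | N0.N0=(alive,v0) N0.N1=(alive,v1) N0.N2=(alive,v0)
Op 8: gossip N1<->N0 -> N1.N0=(alive,v0) N1.N1=(alive,v1) N1.N2=(alive,v0) | N0.N0=(alive,v0) N0.N1=(alive,v1) N0.N2=(alive,v0)
Op 9: N0 marks N2=suspect -> (suspect,v1)
Op 10: N0 marks N1=alive -> (alive,v2)
Op 11: N2 marks N0=dead -> (dead,v1)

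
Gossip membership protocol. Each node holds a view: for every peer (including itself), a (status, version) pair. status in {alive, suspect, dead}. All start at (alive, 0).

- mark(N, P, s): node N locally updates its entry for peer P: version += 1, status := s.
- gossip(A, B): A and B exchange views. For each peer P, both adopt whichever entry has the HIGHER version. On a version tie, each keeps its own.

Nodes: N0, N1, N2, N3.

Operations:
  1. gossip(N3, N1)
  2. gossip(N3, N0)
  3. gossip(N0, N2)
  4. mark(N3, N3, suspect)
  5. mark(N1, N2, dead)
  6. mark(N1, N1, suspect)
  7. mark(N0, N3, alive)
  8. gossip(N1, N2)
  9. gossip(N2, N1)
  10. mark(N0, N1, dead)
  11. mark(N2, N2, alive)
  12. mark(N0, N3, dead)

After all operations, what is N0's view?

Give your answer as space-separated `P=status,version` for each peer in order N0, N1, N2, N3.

Op 1: gossip N3<->N1 -> N3.N0=(alive,v0) N3.N1=(alive,v0) N3.N2=(alive,v0) N3.N3=(alive,v0) | N1.N0=(alive,v0) N1.N1=(alive,v0) N1.N2=(alive,v0) N1.N3=(alive,v0)
Op 2: gossip N3<->N0 -> N3.N0=(alive,v0) N3.N1=(alive,v0) N3.N2=(alive,v0) N3.N3=(alive,v0) | N0.N0=(alive,v0) N0.N1=(alive,v0) N0.N2=(alive,v0) N0.N3=(alive,v0)
Op 3: gossip N0<->N2 -> N0.N0=(alive,v0) N0.N1=(alive,v0) N0.N2=(alive,v0) N0.N3=(alive,v0) | N2.N0=(alive,v0) N2.N1=(alive,v0) N2.N2=(alive,v0) N2.N3=(alive,v0)
Op 4: N3 marks N3=suspect -> (suspect,v1)
Op 5: N1 marks N2=dead -> (dead,v1)
Op 6: N1 marks N1=suspect -> (suspect,v1)
Op 7: N0 marks N3=alive -> (alive,v1)
Op 8: gossip N1<->N2 -> N1.N0=(alive,v0) N1.N1=(suspect,v1) N1.N2=(dead,v1) N1.N3=(alive,v0) | N2.N0=(alive,v0) N2.N1=(suspect,v1) N2.N2=(dead,v1) N2.N3=(alive,v0)
Op 9: gossip N2<->N1 -> N2.N0=(alive,v0) N2.N1=(suspect,v1) N2.N2=(dead,v1) N2.N3=(alive,v0) | N1.N0=(alive,v0) N1.N1=(suspect,v1) N1.N2=(dead,v1) N1.N3=(alive,v0)
Op 10: N0 marks N1=dead -> (dead,v1)
Op 11: N2 marks N2=alive -> (alive,v2)
Op 12: N0 marks N3=dead -> (dead,v2)

Answer: N0=alive,0 N1=dead,1 N2=alive,0 N3=dead,2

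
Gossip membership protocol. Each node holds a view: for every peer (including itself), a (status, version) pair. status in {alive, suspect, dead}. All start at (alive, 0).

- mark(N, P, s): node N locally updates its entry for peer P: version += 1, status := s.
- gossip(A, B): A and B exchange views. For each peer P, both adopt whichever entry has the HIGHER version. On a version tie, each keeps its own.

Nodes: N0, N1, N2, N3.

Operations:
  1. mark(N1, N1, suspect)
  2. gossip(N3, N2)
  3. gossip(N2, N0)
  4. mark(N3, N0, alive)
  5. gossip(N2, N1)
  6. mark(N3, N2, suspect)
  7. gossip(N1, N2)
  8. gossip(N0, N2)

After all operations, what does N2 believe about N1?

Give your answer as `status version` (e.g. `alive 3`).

Answer: suspect 1

Derivation:
Op 1: N1 marks N1=suspect -> (suspect,v1)
Op 2: gossip N3<->N2 -> N3.N0=(alive,v0) N3.N1=(alive,v0) N3.N2=(alive,v0) N3.N3=(alive,v0) | N2.N0=(alive,v0) N2.N1=(alive,v0) N2.N2=(alive,v0) N2.N3=(alive,v0)
Op 3: gossip N2<->N0 -> N2.N0=(alive,v0) N2.N1=(alive,v0) N2.N2=(alive,v0) N2.N3=(alive,v0) | N0.N0=(alive,v0) N0.N1=(alive,v0) N0.N2=(alive,v0) N0.N3=(alive,v0)
Op 4: N3 marks N0=alive -> (alive,v1)
Op 5: gossip N2<->N1 -> N2.N0=(alive,v0) N2.N1=(suspect,v1) N2.N2=(alive,v0) N2.N3=(alive,v0) | N1.N0=(alive,v0) N1.N1=(suspect,v1) N1.N2=(alive,v0) N1.N3=(alive,v0)
Op 6: N3 marks N2=suspect -> (suspect,v1)
Op 7: gossip N1<->N2 -> N1.N0=(alive,v0) N1.N1=(suspect,v1) N1.N2=(alive,v0) N1.N3=(alive,v0) | N2.N0=(alive,v0) N2.N1=(suspect,v1) N2.N2=(alive,v0) N2.N3=(alive,v0)
Op 8: gossip N0<->N2 -> N0.N0=(alive,v0) N0.N1=(suspect,v1) N0.N2=(alive,v0) N0.N3=(alive,v0) | N2.N0=(alive,v0) N2.N1=(suspect,v1) N2.N2=(alive,v0) N2.N3=(alive,v0)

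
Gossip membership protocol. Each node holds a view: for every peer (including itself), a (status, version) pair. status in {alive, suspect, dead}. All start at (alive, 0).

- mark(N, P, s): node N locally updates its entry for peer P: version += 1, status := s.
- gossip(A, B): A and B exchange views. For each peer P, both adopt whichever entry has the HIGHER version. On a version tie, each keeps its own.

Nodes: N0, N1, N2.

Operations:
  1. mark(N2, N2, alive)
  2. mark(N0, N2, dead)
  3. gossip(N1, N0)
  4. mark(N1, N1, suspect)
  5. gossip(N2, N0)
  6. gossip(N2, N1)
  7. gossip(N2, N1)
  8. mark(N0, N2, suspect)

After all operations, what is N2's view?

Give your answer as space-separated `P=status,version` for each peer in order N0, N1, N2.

Answer: N0=alive,0 N1=suspect,1 N2=alive,1

Derivation:
Op 1: N2 marks N2=alive -> (alive,v1)
Op 2: N0 marks N2=dead -> (dead,v1)
Op 3: gossip N1<->N0 -> N1.N0=(alive,v0) N1.N1=(alive,v0) N1.N2=(dead,v1) | N0.N0=(alive,v0) N0.N1=(alive,v0) N0.N2=(dead,v1)
Op 4: N1 marks N1=suspect -> (suspect,v1)
Op 5: gossip N2<->N0 -> N2.N0=(alive,v0) N2.N1=(alive,v0) N2.N2=(alive,v1) | N0.N0=(alive,v0) N0.N1=(alive,v0) N0.N2=(dead,v1)
Op 6: gossip N2<->N1 -> N2.N0=(alive,v0) N2.N1=(suspect,v1) N2.N2=(alive,v1) | N1.N0=(alive,v0) N1.N1=(suspect,v1) N1.N2=(dead,v1)
Op 7: gossip N2<->N1 -> N2.N0=(alive,v0) N2.N1=(suspect,v1) N2.N2=(alive,v1) | N1.N0=(alive,v0) N1.N1=(suspect,v1) N1.N2=(dead,v1)
Op 8: N0 marks N2=suspect -> (suspect,v2)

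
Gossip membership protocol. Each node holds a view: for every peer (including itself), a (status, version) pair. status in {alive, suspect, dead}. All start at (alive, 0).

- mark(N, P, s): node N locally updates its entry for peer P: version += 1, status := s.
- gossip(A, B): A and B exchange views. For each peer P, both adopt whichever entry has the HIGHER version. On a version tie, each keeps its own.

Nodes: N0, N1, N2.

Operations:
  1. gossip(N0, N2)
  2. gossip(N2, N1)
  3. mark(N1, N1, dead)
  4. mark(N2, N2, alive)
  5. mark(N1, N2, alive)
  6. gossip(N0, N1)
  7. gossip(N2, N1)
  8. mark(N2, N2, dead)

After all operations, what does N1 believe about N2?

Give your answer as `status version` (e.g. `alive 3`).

Op 1: gossip N0<->N2 -> N0.N0=(alive,v0) N0.N1=(alive,v0) N0.N2=(alive,v0) | N2.N0=(alive,v0) N2.N1=(alive,v0) N2.N2=(alive,v0)
Op 2: gossip N2<->N1 -> N2.N0=(alive,v0) N2.N1=(alive,v0) N2.N2=(alive,v0) | N1.N0=(alive,v0) N1.N1=(alive,v0) N1.N2=(alive,v0)
Op 3: N1 marks N1=dead -> (dead,v1)
Op 4: N2 marks N2=alive -> (alive,v1)
Op 5: N1 marks N2=alive -> (alive,v1)
Op 6: gossip N0<->N1 -> N0.N0=(alive,v0) N0.N1=(dead,v1) N0.N2=(alive,v1) | N1.N0=(alive,v0) N1.N1=(dead,v1) N1.N2=(alive,v1)
Op 7: gossip N2<->N1 -> N2.N0=(alive,v0) N2.N1=(dead,v1) N2.N2=(alive,v1) | N1.N0=(alive,v0) N1.N1=(dead,v1) N1.N2=(alive,v1)
Op 8: N2 marks N2=dead -> (dead,v2)

Answer: alive 1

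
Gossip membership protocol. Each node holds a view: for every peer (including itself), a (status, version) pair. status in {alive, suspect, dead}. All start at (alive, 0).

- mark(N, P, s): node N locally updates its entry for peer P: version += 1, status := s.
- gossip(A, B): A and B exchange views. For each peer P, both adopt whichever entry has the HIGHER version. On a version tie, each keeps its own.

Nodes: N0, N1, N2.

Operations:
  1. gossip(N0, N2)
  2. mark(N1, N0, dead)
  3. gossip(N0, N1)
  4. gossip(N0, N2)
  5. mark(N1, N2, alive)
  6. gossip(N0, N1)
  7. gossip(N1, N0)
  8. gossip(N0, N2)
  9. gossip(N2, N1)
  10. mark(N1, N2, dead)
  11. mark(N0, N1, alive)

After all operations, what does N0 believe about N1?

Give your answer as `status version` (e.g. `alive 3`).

Answer: alive 1

Derivation:
Op 1: gossip N0<->N2 -> N0.N0=(alive,v0) N0.N1=(alive,v0) N0.N2=(alive,v0) | N2.N0=(alive,v0) N2.N1=(alive,v0) N2.N2=(alive,v0)
Op 2: N1 marks N0=dead -> (dead,v1)
Op 3: gossip N0<->N1 -> N0.N0=(dead,v1) N0.N1=(alive,v0) N0.N2=(alive,v0) | N1.N0=(dead,v1) N1.N1=(alive,v0) N1.N2=(alive,v0)
Op 4: gossip N0<->N2 -> N0.N0=(dead,v1) N0.N1=(alive,v0) N0.N2=(alive,v0) | N2.N0=(dead,v1) N2.N1=(alive,v0) N2.N2=(alive,v0)
Op 5: N1 marks N2=alive -> (alive,v1)
Op 6: gossip N0<->N1 -> N0.N0=(dead,v1) N0.N1=(alive,v0) N0.N2=(alive,v1) | N1.N0=(dead,v1) N1.N1=(alive,v0) N1.N2=(alive,v1)
Op 7: gossip N1<->N0 -> N1.N0=(dead,v1) N1.N1=(alive,v0) N1.N2=(alive,v1) | N0.N0=(dead,v1) N0.N1=(alive,v0) N0.N2=(alive,v1)
Op 8: gossip N0<->N2 -> N0.N0=(dead,v1) N0.N1=(alive,v0) N0.N2=(alive,v1) | N2.N0=(dead,v1) N2.N1=(alive,v0) N2.N2=(alive,v1)
Op 9: gossip N2<->N1 -> N2.N0=(dead,v1) N2.N1=(alive,v0) N2.N2=(alive,v1) | N1.N0=(dead,v1) N1.N1=(alive,v0) N1.N2=(alive,v1)
Op 10: N1 marks N2=dead -> (dead,v2)
Op 11: N0 marks N1=alive -> (alive,v1)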